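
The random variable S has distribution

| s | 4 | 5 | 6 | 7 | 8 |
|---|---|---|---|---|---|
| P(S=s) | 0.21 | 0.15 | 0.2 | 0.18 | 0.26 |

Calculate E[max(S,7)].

7.26

E[max(S,7)] = Σ max(s,7)·P(S=s)
 = 7·0.21 + 7·0.15 + 7·0.2 + 7·0.18 + 8·0.26
 = 1.47 + 1.05 + 1.4 + 1.26 + 2.08
 = 7.26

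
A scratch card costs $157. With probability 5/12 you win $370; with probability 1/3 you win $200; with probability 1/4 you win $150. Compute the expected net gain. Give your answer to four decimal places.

E[payout] = 370·5/12 + 200·1/3 + 150·1/4
 = 925/6 + 200/3 + 75/2
 = 775/3
Net = 775/3 - 157 = 304/3

101.3333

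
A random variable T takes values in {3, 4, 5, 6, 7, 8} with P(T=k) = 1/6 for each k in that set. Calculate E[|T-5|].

1.5

E[|T-5|] = Σ |t-5|·P(T=t)
 = 2·1/6 + 1·1/6 + 0·1/6 + 1·1/6 + 2·1/6 + 3·1/6
 = 1/3 + 1/6 + 0 + 1/6 + 1/3 + 1/2
 = 3/2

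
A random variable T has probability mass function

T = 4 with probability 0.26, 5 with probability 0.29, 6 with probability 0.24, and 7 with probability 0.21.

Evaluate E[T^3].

176.76

E[T^3] = Σ t^3·P(T=t)
 = 64·0.26 + 125·0.29 + 216·0.24 + 343·0.21
 = 16.64 + 36.25 + 51.84 + 72.03
 = 176.76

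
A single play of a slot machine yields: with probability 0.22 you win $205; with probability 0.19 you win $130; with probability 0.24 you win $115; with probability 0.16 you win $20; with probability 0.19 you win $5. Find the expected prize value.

E[payout] = 205·0.22 + 130·0.19 + 115·0.24 + 20·0.16 + 5·0.19
 = 45.1 + 24.7 + 27.6 + 3.2 + 0.95
 = 101.55

101.55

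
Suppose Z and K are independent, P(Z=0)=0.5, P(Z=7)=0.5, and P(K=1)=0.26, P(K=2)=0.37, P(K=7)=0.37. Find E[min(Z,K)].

E[min(Z,K)] = Σ_z Σ_k min(z,k) · P(Z=z)P(K=k)
 = 0·0.13 + 0·0.185 + 0·0.185 + 1·0.13 + 2·0.185 + 7·0.185
 = 0 + 0 + 0 + 0.13 + 0.37 + 1.295
 = 1.795

1.795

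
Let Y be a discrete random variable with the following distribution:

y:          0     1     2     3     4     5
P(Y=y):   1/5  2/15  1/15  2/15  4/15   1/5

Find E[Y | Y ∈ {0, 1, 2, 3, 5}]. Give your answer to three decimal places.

2.273

P(Y ∈ {0, 1, 2, 3, 5}) = 1/5 + 2/15 + 1/15 + 2/15 + 1/5 = 11/15.
E[Y | Y ∈ {0, 1, 2, 3, 5}] = [0·1/5 + 1·2/15 + 2·1/15 + 3·2/15 + 5·1/5] / (11/15)
 = 5/3 / (11/15)
 = 25/11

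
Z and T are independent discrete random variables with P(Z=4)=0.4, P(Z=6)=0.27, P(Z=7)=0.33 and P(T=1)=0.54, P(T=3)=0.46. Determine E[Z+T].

7.45

E[Z+T] = Σ_z Σ_t (z+t) · P(Z=z)P(T=t)
 = 5·0.216 + 7·0.184 + 7·0.1458 + 9·0.1242 + 8·0.1782 + 10·0.1518
 = 1.08 + 1.288 + 1.0206 + 1.1178 + 1.4256 + 1.518
 = 7.45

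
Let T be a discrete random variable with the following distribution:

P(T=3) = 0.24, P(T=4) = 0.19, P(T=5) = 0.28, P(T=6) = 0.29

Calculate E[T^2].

22.64

E[T^2] = Σ t^2·P(T=t)
 = 9·0.24 + 16·0.19 + 25·0.28 + 36·0.29
 = 2.16 + 3.04 + 7 + 10.44
 = 22.64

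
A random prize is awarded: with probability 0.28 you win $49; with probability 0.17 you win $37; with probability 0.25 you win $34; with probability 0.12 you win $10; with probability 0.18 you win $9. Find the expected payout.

E[payout] = 49·0.28 + 37·0.17 + 34·0.25 + 10·0.12 + 9·0.18
 = 13.72 + 6.29 + 8.5 + 1.2 + 1.62
 = 31.33

31.33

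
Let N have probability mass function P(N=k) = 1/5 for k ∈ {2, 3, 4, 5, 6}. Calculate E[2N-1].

7

E[2N-1] = Σ (2n-1)·P(N=n)
 = 3·1/5 + 5·1/5 + 7·1/5 + 9·1/5 + 11·1/5
 = 3/5 + 1 + 7/5 + 9/5 + 11/5
 = 7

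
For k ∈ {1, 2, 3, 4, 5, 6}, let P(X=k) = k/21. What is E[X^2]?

21

E[X^2] = Σ x^2·P(X=x)
 = 1·1/21 + 4·2/21 + 9·1/7 + 16·4/21 + 25·5/21 + 36·2/7
 = 1/21 + 8/21 + 9/7 + 64/21 + 125/21 + 72/7
 = 21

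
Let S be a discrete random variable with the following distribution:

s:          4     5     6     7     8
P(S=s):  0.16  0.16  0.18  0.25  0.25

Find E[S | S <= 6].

5.04

P(S <= 6) = 0.16 + 0.16 + 0.18 = 0.5.
E[S | S <= 6] = [4·0.16 + 5·0.16 + 6·0.18] / 0.5
 = 2.52 / 0.5
 = 126/25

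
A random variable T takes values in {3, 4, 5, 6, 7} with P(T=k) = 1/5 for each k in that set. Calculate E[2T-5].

E[2T-5] = Σ (2t-5)·P(T=t)
 = 1·1/5 + 3·1/5 + 5·1/5 + 7·1/5 + 9·1/5
 = 1/5 + 3/5 + 1 + 7/5 + 9/5
 = 5

5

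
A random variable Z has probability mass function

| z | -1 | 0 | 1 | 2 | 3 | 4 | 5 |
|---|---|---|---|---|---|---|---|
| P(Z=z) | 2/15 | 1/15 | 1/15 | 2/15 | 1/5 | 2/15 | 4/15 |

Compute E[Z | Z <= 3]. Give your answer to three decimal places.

P(Z <= 3) = 2/15 + 1/15 + 1/15 + 2/15 + 1/5 = 3/5.
E[Z | Z <= 3] = [(-1)·2/15 + 0·1/15 + 1·1/15 + 2·2/15 + 3·1/5] / (3/5)
 = 4/5 / (3/5)
 = 4/3

1.333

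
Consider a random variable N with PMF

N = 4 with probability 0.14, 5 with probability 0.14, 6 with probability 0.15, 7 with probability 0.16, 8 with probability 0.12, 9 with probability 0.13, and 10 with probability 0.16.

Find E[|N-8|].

E[|N-8|] = Σ |n-8|·P(N=n)
 = 4·0.14 + 3·0.14 + 2·0.15 + 1·0.16 + 0·0.12 + 1·0.13 + 2·0.16
 = 0.56 + 0.42 + 0.3 + 0.16 + 0 + 0.13 + 0.32
 = 1.89

1.89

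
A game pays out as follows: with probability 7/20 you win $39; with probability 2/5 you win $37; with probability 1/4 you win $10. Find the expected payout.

30.95

E[payout] = 39·7/20 + 37·2/5 + 10·1/4
 = 273/20 + 74/5 + 5/2
 = 619/20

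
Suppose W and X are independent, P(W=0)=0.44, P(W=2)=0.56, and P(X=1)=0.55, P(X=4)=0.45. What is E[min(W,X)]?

E[min(W,X)] = Σ_w Σ_x min(w,x) · P(W=w)P(X=x)
 = 0·0.242 + 0·0.198 + 1·0.308 + 2·0.252
 = 0 + 0 + 0.308 + 0.504
 = 0.812

0.812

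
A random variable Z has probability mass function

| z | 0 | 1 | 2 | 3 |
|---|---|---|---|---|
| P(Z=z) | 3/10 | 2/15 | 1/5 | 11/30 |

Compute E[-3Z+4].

E[-3Z+4] = Σ (-3z+4)·P(Z=z)
 = 4·3/10 + 1·2/15 + (-2)·1/5 + (-5)·11/30
 = 6/5 + 2/15 + (-2/5) + (-11/6)
 = -9/10

-0.9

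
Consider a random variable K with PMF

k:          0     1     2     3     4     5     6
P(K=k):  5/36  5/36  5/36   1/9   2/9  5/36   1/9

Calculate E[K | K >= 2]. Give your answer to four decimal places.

3.9615

P(K >= 2) = 5/36 + 1/9 + 2/9 + 5/36 + 1/9 = 13/18.
E[K | K >= 2] = [2·5/36 + 3·1/9 + 4·2/9 + 5·5/36 + 6·1/9] / (13/18)
 = 103/36 / (13/18)
 = 103/26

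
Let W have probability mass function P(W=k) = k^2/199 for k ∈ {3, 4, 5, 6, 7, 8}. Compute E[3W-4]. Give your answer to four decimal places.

E[3W-4] = Σ (3w-4)·P(W=w)
 = 5·9/199 + 8·16/199 + 11·25/199 + 14·36/199 + 17·49/199 + 20·64/199
 = 45/199 + 128/199 + 275/199 + 504/199 + 833/199 + 1280/199
 = 3065/199

15.4020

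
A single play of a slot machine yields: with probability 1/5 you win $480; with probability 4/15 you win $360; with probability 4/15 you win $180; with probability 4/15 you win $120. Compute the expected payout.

E[payout] = 480·1/5 + 360·4/15 + 180·4/15 + 120·4/15
 = 96 + 96 + 48 + 32
 = 272

272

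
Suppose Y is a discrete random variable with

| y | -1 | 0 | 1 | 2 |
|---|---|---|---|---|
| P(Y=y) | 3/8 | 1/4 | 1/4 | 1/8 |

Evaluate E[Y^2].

E[Y^2] = Σ y^2·P(Y=y)
 = 1·3/8 + 0·1/4 + 1·1/4 + 4·1/8
 = 3/8 + 0 + 1/4 + 1/2
 = 9/8

1.125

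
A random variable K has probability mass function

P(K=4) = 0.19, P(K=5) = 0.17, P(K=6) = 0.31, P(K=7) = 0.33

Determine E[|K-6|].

0.88

E[|K-6|] = Σ |k-6|·P(K=k)
 = 2·0.19 + 1·0.17 + 0·0.31 + 1·0.33
 = 0.38 + 0.17 + 0 + 0.33
 = 0.88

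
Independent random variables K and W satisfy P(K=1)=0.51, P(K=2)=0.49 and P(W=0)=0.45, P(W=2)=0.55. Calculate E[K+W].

E[K+W] = Σ_k Σ_w (k+w) · P(K=k)P(W=w)
 = 1·0.2295 + 3·0.2805 + 2·0.2205 + 4·0.2695
 = 0.2295 + 0.8415 + 0.441 + 1.078
 = 2.59

2.59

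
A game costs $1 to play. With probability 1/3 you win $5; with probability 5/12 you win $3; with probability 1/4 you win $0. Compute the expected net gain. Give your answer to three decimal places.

E[payout] = 5·1/3 + 3·5/12 + 0·1/4
 = 5/3 + 5/4 + 0
 = 35/12
Net = 35/12 - 1 = 23/12

1.917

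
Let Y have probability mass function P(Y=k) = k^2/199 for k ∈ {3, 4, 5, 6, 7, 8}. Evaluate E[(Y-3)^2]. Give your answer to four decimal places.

14.1910

E[(Y-3)^2] = Σ (y-3)^2·P(Y=y)
 = 0·9/199 + 1·16/199 + 4·25/199 + 9·36/199 + 16·49/199 + 25·64/199
 = 0 + 16/199 + 100/199 + 324/199 + 784/199 + 1600/199
 = 2824/199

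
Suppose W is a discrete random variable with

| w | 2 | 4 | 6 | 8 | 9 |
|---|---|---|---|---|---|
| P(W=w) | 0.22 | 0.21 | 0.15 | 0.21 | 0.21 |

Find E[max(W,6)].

7.05

E[max(W,6)] = Σ max(w,6)·P(W=w)
 = 6·0.22 + 6·0.21 + 6·0.15 + 8·0.21 + 9·0.21
 = 1.32 + 1.26 + 0.9 + 1.68 + 1.89
 = 7.05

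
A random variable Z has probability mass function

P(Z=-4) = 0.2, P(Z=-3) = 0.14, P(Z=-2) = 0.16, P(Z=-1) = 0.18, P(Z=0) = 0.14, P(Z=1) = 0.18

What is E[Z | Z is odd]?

P(Z is odd) = 0.14 + 0.18 + 0.18 = 0.5.
E[Z | Z is odd] = [(-3)·0.14 + (-1)·0.18 + 1·0.18] / 0.5
 = -0.42 / 0.5
 = -21/25

-0.84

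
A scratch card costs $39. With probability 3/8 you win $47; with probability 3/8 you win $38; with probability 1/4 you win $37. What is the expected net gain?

2.125

E[payout] = 47·3/8 + 38·3/8 + 37·1/4
 = 141/8 + 57/4 + 37/4
 = 329/8
Net = 329/8 - 39 = 17/8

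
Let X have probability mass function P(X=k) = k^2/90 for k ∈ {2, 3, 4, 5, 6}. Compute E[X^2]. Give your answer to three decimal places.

25.267

E[X^2] = Σ x^2·P(X=x)
 = 4·2/45 + 9·1/10 + 16·8/45 + 25·5/18 + 36·2/5
 = 8/45 + 9/10 + 128/45 + 125/18 + 72/5
 = 379/15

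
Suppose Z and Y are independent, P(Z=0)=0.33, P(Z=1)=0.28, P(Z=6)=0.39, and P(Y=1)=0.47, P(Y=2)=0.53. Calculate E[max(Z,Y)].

E[max(Z,Y)] = Σ_z Σ_y max(z,y) · P(Z=z)P(Y=y)
 = 1·0.1551 + 2·0.1749 + 1·0.1316 + 2·0.1484 + 6·0.1833 + 6·0.2067
 = 0.1551 + 0.3498 + 0.1316 + 0.2968 + 1.0998 + 1.2402
 = 3.2733

3.2733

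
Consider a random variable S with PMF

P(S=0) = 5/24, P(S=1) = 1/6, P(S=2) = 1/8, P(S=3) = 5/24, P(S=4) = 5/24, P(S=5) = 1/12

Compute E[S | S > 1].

P(S > 1) = 1/8 + 5/24 + 5/24 + 1/12 = 5/8.
E[S | S > 1] = [2·1/8 + 3·5/24 + 4·5/24 + 5·1/12] / (5/8)
 = 17/8 / (5/8)
 = 17/5

3.4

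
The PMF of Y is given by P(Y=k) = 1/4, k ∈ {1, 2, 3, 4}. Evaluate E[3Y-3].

4.5

E[3Y-3] = Σ (3y-3)·P(Y=y)
 = 0·1/4 + 3·1/4 + 6·1/4 + 9·1/4
 = 0 + 3/4 + 3/2 + 9/4
 = 9/2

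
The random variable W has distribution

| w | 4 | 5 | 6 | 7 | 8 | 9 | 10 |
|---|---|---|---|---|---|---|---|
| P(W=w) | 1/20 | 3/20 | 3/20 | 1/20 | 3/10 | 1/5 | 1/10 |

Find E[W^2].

E[W^2] = Σ w^2·P(W=w)
 = 16·1/20 + 25·3/20 + 36·3/20 + 49·1/20 + 64·3/10 + 81·1/5 + 100·1/10
 = 4/5 + 15/4 + 27/5 + 49/20 + 96/5 + 81/5 + 10
 = 289/5

57.8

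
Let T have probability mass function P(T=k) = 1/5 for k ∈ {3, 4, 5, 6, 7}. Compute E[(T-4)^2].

E[(T-4)^2] = Σ (t-4)^2·P(T=t)
 = 1·1/5 + 0·1/5 + 1·1/5 + 4·1/5 + 9·1/5
 = 1/5 + 0 + 1/5 + 4/5 + 9/5
 = 3

3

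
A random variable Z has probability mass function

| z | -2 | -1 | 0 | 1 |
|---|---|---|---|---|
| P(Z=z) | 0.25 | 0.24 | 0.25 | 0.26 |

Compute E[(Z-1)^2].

E[(Z-1)^2] = Σ (z-1)^2·P(Z=z)
 = 9·0.25 + 4·0.24 + 1·0.25 + 0·0.26
 = 2.25 + 0.96 + 0.25 + 0
 = 3.46

3.46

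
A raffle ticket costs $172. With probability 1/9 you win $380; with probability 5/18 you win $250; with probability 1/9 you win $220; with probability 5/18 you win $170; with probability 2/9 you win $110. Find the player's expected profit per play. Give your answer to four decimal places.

35.7778

E[payout] = 380·1/9 + 250·5/18 + 220·1/9 + 170·5/18 + 110·2/9
 = 380/9 + 625/9 + 220/9 + 425/9 + 220/9
 = 1870/9
Net = 1870/9 - 172 = 322/9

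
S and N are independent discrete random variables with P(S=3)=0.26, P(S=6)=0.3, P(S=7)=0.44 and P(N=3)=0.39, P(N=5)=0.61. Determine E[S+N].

E[S+N] = Σ_s Σ_n (s+n) · P(S=s)P(N=n)
 = 6·0.1014 + 8·0.1586 + 9·0.117 + 11·0.183 + 10·0.1716 + 12·0.2684
 = 0.6084 + 1.2688 + 1.053 + 2.013 + 1.716 + 3.2208
 = 9.88

9.88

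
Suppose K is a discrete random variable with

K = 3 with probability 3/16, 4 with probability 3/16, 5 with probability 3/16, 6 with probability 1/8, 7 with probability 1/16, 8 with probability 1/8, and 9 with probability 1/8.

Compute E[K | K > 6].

8.2

P(K > 6) = 1/16 + 1/8 + 1/8 = 5/16.
E[K | K > 6] = [7·1/16 + 8·1/8 + 9·1/8] / (5/16)
 = 41/16 / (5/16)
 = 41/5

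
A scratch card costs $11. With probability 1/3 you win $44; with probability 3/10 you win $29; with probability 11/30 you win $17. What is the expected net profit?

18.6

E[payout] = 44·1/3 + 29·3/10 + 17·11/30
 = 44/3 + 87/10 + 187/30
 = 148/5
Net = 148/5 - 11 = 93/5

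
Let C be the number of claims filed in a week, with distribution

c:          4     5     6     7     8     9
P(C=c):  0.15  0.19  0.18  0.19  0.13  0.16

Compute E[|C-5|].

E[|C-5|] = Σ |c-5|·P(C=c)
 = 1·0.15 + 0·0.19 + 1·0.18 + 2·0.19 + 3·0.13 + 4·0.16
 = 0.15 + 0 + 0.18 + 0.38 + 0.39 + 0.64
 = 1.74

1.74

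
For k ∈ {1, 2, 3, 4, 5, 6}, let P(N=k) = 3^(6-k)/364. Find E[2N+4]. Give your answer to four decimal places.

E[2N+4] = Σ (2n+4)·P(N=n)
 = 6·243/364 + 8·81/364 + 10·27/364 + 12·9/364 + 14·3/364 + 16·1/364
 = 729/182 + 162/91 + 135/182 + 27/91 + 3/26 + 4/91
 = 1271/182

6.9835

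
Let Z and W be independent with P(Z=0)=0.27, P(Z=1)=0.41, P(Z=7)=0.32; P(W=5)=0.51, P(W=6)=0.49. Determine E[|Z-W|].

3.8064

E[|Z-W|] = Σ_z Σ_w |z-w| · P(Z=z)P(W=w)
 = 5·0.1377 + 6·0.1323 + 4·0.2091 + 5·0.2009 + 2·0.1632 + 1·0.1568
 = 0.6885 + 0.7938 + 0.8364 + 1.0045 + 0.3264 + 0.1568
 = 3.8064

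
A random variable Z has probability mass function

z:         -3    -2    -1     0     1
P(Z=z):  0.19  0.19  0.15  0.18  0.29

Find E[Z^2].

E[Z^2] = Σ z^2·P(Z=z)
 = 9·0.19 + 4·0.19 + 1·0.15 + 0·0.18 + 1·0.29
 = 1.71 + 0.76 + 0.15 + 0 + 0.29
 = 2.91

2.91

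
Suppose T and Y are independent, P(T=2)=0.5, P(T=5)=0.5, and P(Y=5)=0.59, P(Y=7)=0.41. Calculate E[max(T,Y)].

E[max(T,Y)] = Σ_t Σ_y max(t,y) · P(T=t)P(Y=y)
 = 5·0.295 + 7·0.205 + 5·0.295 + 7·0.205
 = 1.475 + 1.435 + 1.475 + 1.435
 = 5.82

5.82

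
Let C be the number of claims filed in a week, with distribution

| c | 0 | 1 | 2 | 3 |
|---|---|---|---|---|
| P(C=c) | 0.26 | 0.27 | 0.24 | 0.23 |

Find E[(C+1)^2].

7.18

E[(C+1)^2] = Σ (c+1)^2·P(C=c)
 = 1·0.26 + 4·0.27 + 9·0.24 + 16·0.23
 = 0.26 + 1.08 + 2.16 + 3.68
 = 7.18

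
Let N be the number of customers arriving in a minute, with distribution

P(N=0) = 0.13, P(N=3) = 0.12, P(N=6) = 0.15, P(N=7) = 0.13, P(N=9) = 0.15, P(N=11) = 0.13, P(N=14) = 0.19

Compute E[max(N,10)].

10.89

E[max(N,10)] = Σ max(n,10)·P(N=n)
 = 10·0.13 + 10·0.12 + 10·0.15 + 10·0.13 + 10·0.15 + 11·0.13 + 14·0.19
 = 1.3 + 1.2 + 1.5 + 1.3 + 1.5 + 1.43 + 2.66
 = 10.89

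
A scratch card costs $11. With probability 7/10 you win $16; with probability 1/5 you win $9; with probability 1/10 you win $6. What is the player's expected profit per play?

E[payout] = 16·7/10 + 9·1/5 + 6·1/10
 = 56/5 + 9/5 + 3/5
 = 68/5
Net = 68/5 - 11 = 13/5

2.6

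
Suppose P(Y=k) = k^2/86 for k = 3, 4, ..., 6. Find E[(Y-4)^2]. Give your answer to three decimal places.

E[(Y-4)^2] = Σ (y-4)^2·P(Y=y)
 = 1·9/86 + 0·8/43 + 1·25/86 + 4·18/43
 = 9/86 + 0 + 25/86 + 72/43
 = 89/43

2.070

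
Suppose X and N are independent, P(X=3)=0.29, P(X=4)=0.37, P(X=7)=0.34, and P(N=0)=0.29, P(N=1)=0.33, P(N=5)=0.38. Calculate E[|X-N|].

E[|X-N|] = Σ_x Σ_n |x-n| · P(X=x)P(N=n)
 = 3·0.0841 + 2·0.0957 + 2·0.1102 + 4·0.1073 + 3·0.1221 + 1·0.1406 + 7·0.0986 + 6·0.1122 + 2·0.1292
 = 0.2523 + 0.1914 + 0.2204 + 0.4292 + 0.3663 + 0.1406 + 0.6902 + 0.6732 + 0.2584
 = 3.222

3.222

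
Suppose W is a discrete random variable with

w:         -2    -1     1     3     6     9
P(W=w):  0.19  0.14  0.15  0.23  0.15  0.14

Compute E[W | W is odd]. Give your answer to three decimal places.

2.970

P(W is odd) = 0.14 + 0.15 + 0.23 + 0.14 = 0.66.
E[W | W is odd] = [(-1)·0.14 + 1·0.15 + 3·0.23 + 9·0.14] / 0.66
 = 1.96 / 0.66
 = 98/33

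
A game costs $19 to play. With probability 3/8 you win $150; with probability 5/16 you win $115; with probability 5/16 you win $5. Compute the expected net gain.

74.75

E[payout] = 150·3/8 + 115·5/16 + 5·5/16
 = 225/4 + 575/16 + 25/16
 = 375/4
Net = 375/4 - 19 = 299/4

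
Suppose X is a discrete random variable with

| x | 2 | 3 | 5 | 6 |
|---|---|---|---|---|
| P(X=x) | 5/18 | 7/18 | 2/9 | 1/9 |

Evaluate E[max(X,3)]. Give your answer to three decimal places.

3.778

E[max(X,3)] = Σ max(x,3)·P(X=x)
 = 3·5/18 + 3·7/18 + 5·2/9 + 6·1/9
 = 5/6 + 7/6 + 10/9 + 2/3
 = 34/9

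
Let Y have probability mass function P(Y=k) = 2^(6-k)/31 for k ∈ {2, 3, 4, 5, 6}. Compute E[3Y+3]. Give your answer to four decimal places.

11.5161

E[3Y+3] = Σ (3y+3)·P(Y=y)
 = 9·16/31 + 12·8/31 + 15·4/31 + 18·2/31 + 21·1/31
 = 144/31 + 96/31 + 60/31 + 36/31 + 21/31
 = 357/31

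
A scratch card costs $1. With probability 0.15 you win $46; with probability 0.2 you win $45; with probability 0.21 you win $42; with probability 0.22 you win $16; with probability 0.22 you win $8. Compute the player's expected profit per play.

29

E[payout] = 46·0.15 + 45·0.2 + 42·0.21 + 16·0.22 + 8·0.22
 = 6.9 + 9 + 8.82 + 3.52 + 1.76
 = 30
Net = 30 - 1 = 29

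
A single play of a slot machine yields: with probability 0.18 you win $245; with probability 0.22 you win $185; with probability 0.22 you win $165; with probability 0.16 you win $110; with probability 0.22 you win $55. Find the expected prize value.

150.8

E[payout] = 245·0.18 + 185·0.22 + 165·0.22 + 110·0.16 + 55·0.22
 = 44.1 + 40.7 + 36.3 + 17.6 + 12.1
 = 150.8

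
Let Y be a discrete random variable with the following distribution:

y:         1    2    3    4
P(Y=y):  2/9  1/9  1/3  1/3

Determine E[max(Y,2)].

3

E[max(Y,2)] = Σ max(y,2)·P(Y=y)
 = 2·2/9 + 2·1/9 + 3·1/3 + 4·1/3
 = 4/9 + 2/9 + 1 + 4/3
 = 3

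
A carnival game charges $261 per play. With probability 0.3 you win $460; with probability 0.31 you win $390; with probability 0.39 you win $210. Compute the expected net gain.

79.8

E[payout] = 460·0.3 + 390·0.31 + 210·0.39
 = 138 + 120.9 + 81.9
 = 340.8
Net = 340.8 - 261 = 79.8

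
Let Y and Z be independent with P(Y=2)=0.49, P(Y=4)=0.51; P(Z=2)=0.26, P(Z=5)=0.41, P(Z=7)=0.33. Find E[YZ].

14.7376

E[YZ] = Σ_y Σ_z yz · P(Y=y)P(Z=z)
 = 4·0.1274 + 10·0.2009 + 14·0.1617 + 8·0.1326 + 20·0.2091 + 28·0.1683
 = 0.5096 + 2.009 + 2.2638 + 1.0608 + 4.182 + 4.7124
 = 14.7376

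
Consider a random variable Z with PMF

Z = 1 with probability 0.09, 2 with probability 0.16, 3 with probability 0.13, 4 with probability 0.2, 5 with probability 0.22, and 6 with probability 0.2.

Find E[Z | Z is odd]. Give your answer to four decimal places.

3.5909

P(Z is odd) = 0.09 + 0.13 + 0.22 = 0.44.
E[Z | Z is odd] = [1·0.09 + 3·0.13 + 5·0.22] / 0.44
 = 1.58 / 0.44
 = 79/22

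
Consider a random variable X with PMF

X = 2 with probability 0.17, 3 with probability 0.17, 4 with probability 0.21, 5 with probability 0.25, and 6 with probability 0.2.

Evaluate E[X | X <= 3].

2.5

P(X <= 3) = 0.17 + 0.17 = 0.34.
E[X | X <= 3] = [2·0.17 + 3·0.17] / 0.34
 = 0.85 / 0.34
 = 5/2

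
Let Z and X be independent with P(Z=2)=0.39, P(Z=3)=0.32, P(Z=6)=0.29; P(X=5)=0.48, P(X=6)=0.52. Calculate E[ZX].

E[ZX] = Σ_z Σ_x zx · P(Z=z)P(X=x)
 = 10·0.1872 + 12·0.2028 + 15·0.1536 + 18·0.1664 + 30·0.1392 + 36·0.1508
 = 1.872 + 2.4336 + 2.304 + 2.9952 + 4.176 + 5.4288
 = 19.2096

19.2096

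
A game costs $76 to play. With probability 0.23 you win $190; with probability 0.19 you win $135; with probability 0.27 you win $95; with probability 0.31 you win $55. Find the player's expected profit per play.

36.05

E[payout] = 190·0.23 + 135·0.19 + 95·0.27 + 55·0.31
 = 43.7 + 25.65 + 25.65 + 17.05
 = 112.05
Net = 112.05 - 76 = 36.05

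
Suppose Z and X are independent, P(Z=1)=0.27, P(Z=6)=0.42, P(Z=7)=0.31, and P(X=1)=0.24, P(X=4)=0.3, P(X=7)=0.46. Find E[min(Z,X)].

3.4786

E[min(Z,X)] = Σ_z Σ_x min(z,x) · P(Z=z)P(X=x)
 = 1·0.0648 + 1·0.081 + 1·0.1242 + 1·0.1008 + 4·0.126 + 6·0.1932 + 1·0.0744 + 4·0.093 + 7·0.1426
 = 0.0648 + 0.081 + 0.1242 + 0.1008 + 0.504 + 1.1592 + 0.0744 + 0.372 + 0.9982
 = 3.4786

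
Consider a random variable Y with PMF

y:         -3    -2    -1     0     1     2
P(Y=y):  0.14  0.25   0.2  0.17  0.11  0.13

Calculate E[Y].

E[Y] = Σ y·P(Y=y)
 = (-3)·0.14 + (-2)·0.25 + (-1)·0.2 + 0·0.17 + 1·0.11 + 2·0.13
 = (-0.42) + (-0.5) + (-0.2) + 0 + 0.11 + 0.26
 = -0.75

-0.75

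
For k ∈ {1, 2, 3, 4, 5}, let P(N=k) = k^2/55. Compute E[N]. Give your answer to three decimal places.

4.091

E[N] = Σ n·P(N=n)
 = 1·1/55 + 2·4/55 + 3·9/55 + 4·16/55 + 5·5/11
 = 1/55 + 8/55 + 27/55 + 64/55 + 25/11
 = 45/11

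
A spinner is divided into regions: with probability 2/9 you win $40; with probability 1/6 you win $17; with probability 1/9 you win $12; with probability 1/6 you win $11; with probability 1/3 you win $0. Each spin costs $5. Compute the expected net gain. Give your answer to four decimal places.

E[payout] = 40·2/9 + 17·1/6 + 12·1/9 + 11·1/6 + 0·1/3
 = 80/9 + 17/6 + 4/3 + 11/6 + 0
 = 134/9
Net = 134/9 - 5 = 89/9

9.8889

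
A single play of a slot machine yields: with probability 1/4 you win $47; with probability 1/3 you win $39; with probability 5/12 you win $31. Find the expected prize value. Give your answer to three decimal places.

E[payout] = 47·1/4 + 39·1/3 + 31·5/12
 = 47/4 + 13 + 155/12
 = 113/3

37.667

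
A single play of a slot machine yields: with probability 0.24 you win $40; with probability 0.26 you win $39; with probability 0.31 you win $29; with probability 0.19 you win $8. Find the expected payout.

E[payout] = 40·0.24 + 39·0.26 + 29·0.31 + 8·0.19
 = 9.6 + 10.14 + 8.99 + 1.52
 = 30.25

30.25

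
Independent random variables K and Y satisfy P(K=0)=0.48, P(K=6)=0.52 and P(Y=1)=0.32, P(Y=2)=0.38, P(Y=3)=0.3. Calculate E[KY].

6.1776

E[KY] = Σ_k Σ_y ky · P(K=k)P(Y=y)
 = 0·0.1536 + 0·0.1824 + 0·0.144 + 6·0.1664 + 12·0.1976 + 18·0.156
 = 0 + 0 + 0 + 0.9984 + 2.3712 + 2.808
 = 6.1776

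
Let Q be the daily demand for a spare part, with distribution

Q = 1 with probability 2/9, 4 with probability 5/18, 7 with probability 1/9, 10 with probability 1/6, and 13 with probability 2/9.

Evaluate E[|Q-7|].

E[|Q-7|] = Σ |q-7|·P(Q=q)
 = 6·2/9 + 3·5/18 + 0·1/9 + 3·1/6 + 6·2/9
 = 4/3 + 5/6 + 0 + 1/2 + 4/3
 = 4

4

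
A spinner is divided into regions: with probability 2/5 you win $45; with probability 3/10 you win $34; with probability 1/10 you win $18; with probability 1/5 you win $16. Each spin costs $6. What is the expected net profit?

E[payout] = 45·2/5 + 34·3/10 + 18·1/10 + 16·1/5
 = 18 + 51/5 + 9/5 + 16/5
 = 166/5
Net = 166/5 - 6 = 136/5

27.2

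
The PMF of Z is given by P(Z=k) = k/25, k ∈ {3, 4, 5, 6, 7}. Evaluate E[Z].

E[Z] = Σ z·P(Z=z)
 = 3·3/25 + 4·4/25 + 5·1/5 + 6·6/25 + 7·7/25
 = 9/25 + 16/25 + 1 + 36/25 + 49/25
 = 27/5

5.4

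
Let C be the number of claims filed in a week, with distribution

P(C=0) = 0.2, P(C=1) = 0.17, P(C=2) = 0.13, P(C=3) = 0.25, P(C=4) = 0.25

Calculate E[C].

E[C] = Σ c·P(C=c)
 = 0·0.2 + 1·0.17 + 2·0.13 + 3·0.25 + 4·0.25
 = 0 + 0.17 + 0.26 + 0.75 + 1
 = 2.18

2.18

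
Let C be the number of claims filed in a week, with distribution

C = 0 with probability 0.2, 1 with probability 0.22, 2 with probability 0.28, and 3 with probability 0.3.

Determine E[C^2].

E[C^2] = Σ c^2·P(C=c)
 = 0·0.2 + 1·0.22 + 4·0.28 + 9·0.3
 = 0 + 0.22 + 1.12 + 2.7
 = 4.04

4.04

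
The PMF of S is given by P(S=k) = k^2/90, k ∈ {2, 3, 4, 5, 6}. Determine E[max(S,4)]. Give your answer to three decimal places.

E[max(S,4)] = Σ max(s,4)·P(S=s)
 = 4·2/45 + 4·1/10 + 4·8/45 + 5·5/18 + 6·2/5
 = 8/45 + 2/5 + 32/45 + 25/18 + 12/5
 = 457/90

5.078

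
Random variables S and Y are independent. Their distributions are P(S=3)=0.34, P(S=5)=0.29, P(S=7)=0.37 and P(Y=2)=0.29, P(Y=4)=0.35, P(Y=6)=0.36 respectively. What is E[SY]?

20.9484

E[SY] = Σ_s Σ_y sy · P(S=s)P(Y=y)
 = 6·0.0986 + 12·0.119 + 18·0.1224 + 10·0.0841 + 20·0.1015 + 30·0.1044 + 14·0.1073 + 28·0.1295 + 42·0.1332
 = 0.5916 + 1.428 + 2.2032 + 0.841 + 2.03 + 3.132 + 1.5022 + 3.626 + 5.5944
 = 20.9484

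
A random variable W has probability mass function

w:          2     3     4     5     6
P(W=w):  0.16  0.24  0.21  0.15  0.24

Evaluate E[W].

E[W] = Σ w·P(W=w)
 = 2·0.16 + 3·0.24 + 4·0.21 + 5·0.15 + 6·0.24
 = 0.32 + 0.72 + 0.84 + 0.75 + 1.44
 = 4.07

4.07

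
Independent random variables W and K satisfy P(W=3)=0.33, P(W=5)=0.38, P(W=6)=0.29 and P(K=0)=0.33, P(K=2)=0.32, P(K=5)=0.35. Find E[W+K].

7.02

E[W+K] = Σ_w Σ_k (w+k) · P(W=w)P(K=k)
 = 3·0.1089 + 5·0.1056 + 8·0.1155 + 5·0.1254 + 7·0.1216 + 10·0.133 + 6·0.0957 + 8·0.0928 + 11·0.1015
 = 0.3267 + 0.528 + 0.924 + 0.627 + 0.8512 + 1.33 + 0.5742 + 0.7424 + 1.1165
 = 7.02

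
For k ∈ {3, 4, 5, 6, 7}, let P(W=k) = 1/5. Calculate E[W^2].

27

E[W^2] = Σ w^2·P(W=w)
 = 9·1/5 + 16·1/5 + 25·1/5 + 36·1/5 + 49·1/5
 = 9/5 + 16/5 + 5 + 36/5 + 49/5
 = 27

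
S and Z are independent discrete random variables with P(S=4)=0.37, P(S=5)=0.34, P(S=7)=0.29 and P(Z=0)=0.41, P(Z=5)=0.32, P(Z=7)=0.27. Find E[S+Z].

E[S+Z] = Σ_s Σ_z (s+z) · P(S=s)P(Z=z)
 = 4·0.1517 + 9·0.1184 + 11·0.0999 + 5·0.1394 + 10·0.1088 + 12·0.0918 + 7·0.1189 + 12·0.0928 + 14·0.0783
 = 0.6068 + 1.0656 + 1.0989 + 0.697 + 1.088 + 1.1016 + 0.8323 + 1.1136 + 1.0962
 = 8.7

8.7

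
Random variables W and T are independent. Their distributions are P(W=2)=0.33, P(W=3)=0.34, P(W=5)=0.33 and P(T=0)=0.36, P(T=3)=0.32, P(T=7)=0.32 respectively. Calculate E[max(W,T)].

4.61

E[max(W,T)] = Σ_w Σ_t max(w,t) · P(W=w)P(T=t)
 = 2·0.1188 + 3·0.1056 + 7·0.1056 + 3·0.1224 + 3·0.1088 + 7·0.1088 + 5·0.1188 + 5·0.1056 + 7·0.1056
 = 0.2376 + 0.3168 + 0.7392 + 0.3672 + 0.3264 + 0.7616 + 0.594 + 0.528 + 0.7392
 = 4.61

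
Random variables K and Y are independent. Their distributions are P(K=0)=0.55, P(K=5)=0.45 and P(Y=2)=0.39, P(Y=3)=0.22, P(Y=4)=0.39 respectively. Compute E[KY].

6.75

E[KY] = Σ_k Σ_y ky · P(K=k)P(Y=y)
 = 0·0.2145 + 0·0.121 + 0·0.2145 + 10·0.1755 + 15·0.099 + 20·0.1755
 = 0 + 0 + 0 + 1.755 + 1.485 + 3.51
 = 6.75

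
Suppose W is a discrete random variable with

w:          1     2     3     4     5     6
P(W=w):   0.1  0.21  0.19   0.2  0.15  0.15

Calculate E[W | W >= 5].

P(W >= 5) = 0.15 + 0.15 = 0.3.
E[W | W >= 5] = [5·0.15 + 6·0.15] / 0.3
 = 1.65 / 0.3
 = 11/2

5.5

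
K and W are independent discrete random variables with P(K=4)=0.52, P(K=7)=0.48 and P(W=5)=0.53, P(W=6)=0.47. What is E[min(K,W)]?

4.7056

E[min(K,W)] = Σ_k Σ_w min(k,w) · P(K=k)P(W=w)
 = 4·0.2756 + 4·0.2444 + 5·0.2544 + 6·0.2256
 = 1.1024 + 0.9776 + 1.272 + 1.3536
 = 4.7056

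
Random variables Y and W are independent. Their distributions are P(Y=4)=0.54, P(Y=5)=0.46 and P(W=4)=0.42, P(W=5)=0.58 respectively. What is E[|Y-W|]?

E[|Y-W|] = Σ_y Σ_w |y-w| · P(Y=y)P(W=w)
 = 0·0.2268 + 1·0.3132 + 1·0.1932 + 0·0.2668
 = 0 + 0.3132 + 0.1932 + 0
 = 0.5064

0.5064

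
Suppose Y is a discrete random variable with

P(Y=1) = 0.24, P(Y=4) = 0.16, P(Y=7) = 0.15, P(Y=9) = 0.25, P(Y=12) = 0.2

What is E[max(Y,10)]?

E[max(Y,10)] = Σ max(y,10)·P(Y=y)
 = 10·0.24 + 10·0.16 + 10·0.15 + 10·0.25 + 12·0.2
 = 2.4 + 1.6 + 1.5 + 2.5 + 2.4
 = 10.4

10.4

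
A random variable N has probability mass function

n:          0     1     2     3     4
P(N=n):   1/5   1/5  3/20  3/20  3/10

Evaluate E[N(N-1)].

E[N(N-1)] = Σ n(n-1)·P(N=n)
 = 0·1/5 + 0·1/5 + 2·3/20 + 6·3/20 + 12·3/10
 = 0 + 0 + 3/10 + 9/10 + 18/5
 = 24/5

4.8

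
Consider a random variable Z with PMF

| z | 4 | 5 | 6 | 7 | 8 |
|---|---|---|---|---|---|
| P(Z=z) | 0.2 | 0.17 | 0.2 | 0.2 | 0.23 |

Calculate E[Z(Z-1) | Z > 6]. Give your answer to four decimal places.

P(Z > 6) = 0.2 + 0.23 = 0.43.
E[Z(Z-1) | Z > 6] = [42·0.2 + 56·0.23] / 0.43
 = 21.28 / 0.43
 = 2128/43

49.4884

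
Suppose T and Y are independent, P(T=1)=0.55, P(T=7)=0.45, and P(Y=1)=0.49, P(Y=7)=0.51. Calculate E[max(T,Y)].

5.383

E[max(T,Y)] = Σ_t Σ_y max(t,y) · P(T=t)P(Y=y)
 = 1·0.2695 + 7·0.2805 + 7·0.2205 + 7·0.2295
 = 0.2695 + 1.9635 + 1.5435 + 1.6065
 = 5.383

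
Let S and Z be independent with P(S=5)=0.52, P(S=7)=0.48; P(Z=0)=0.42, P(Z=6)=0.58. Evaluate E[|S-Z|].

E[|S-Z|] = Σ_s Σ_z |s-z| · P(S=s)P(Z=z)
 = 5·0.2184 + 1·0.3016 + 7·0.2016 + 1·0.2784
 = 1.092 + 0.3016 + 1.4112 + 0.2784
 = 3.0832

3.0832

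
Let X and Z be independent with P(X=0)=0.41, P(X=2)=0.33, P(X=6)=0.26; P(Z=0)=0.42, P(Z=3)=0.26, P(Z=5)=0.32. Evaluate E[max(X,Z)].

E[max(X,Z)] = Σ_x Σ_z max(x,z) · P(X=x)P(Z=z)
 = 0·0.1722 + 3·0.1066 + 5·0.1312 + 2·0.1386 + 3·0.0858 + 5·0.1056 + 6·0.1092 + 6·0.0676 + 6·0.0832
 = 0 + 0.3198 + 0.656 + 0.2772 + 0.2574 + 0.528 + 0.6552 + 0.4056 + 0.4992
 = 3.5984

3.5984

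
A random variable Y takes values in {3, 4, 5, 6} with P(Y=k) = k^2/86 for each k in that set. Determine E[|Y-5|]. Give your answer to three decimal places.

E[|Y-5|] = Σ |y-5|·P(Y=y)
 = 2·9/86 + 1·8/43 + 0·25/86 + 1·18/43
 = 9/43 + 8/43 + 0 + 18/43
 = 35/43

0.814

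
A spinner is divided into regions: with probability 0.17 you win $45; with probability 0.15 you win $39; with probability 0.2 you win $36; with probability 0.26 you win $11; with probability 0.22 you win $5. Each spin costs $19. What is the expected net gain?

5.66

E[payout] = 45·0.17 + 39·0.15 + 36·0.2 + 11·0.26 + 5·0.22
 = 7.65 + 5.85 + 7.2 + 2.86 + 1.1
 = 24.66
Net = 24.66 - 19 = 5.66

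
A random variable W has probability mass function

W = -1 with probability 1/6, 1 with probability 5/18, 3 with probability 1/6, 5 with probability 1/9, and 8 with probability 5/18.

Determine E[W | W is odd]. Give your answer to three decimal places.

P(W is odd) = 1/6 + 5/18 + 1/6 + 1/9 = 13/18.
E[W | W is odd] = [(-1)·1/6 + 1·5/18 + 3·1/6 + 5·1/9] / (13/18)
 = 7/6 / (13/18)
 = 21/13

1.615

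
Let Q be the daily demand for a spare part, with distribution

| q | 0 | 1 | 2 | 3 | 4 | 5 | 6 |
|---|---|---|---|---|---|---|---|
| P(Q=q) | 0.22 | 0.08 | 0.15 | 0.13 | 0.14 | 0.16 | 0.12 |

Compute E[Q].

E[Q] = Σ q·P(Q=q)
 = 0·0.22 + 1·0.08 + 2·0.15 + 3·0.13 + 4·0.14 + 5·0.16 + 6·0.12
 = 0 + 0.08 + 0.3 + 0.39 + 0.56 + 0.8 + 0.72
 = 2.85

2.85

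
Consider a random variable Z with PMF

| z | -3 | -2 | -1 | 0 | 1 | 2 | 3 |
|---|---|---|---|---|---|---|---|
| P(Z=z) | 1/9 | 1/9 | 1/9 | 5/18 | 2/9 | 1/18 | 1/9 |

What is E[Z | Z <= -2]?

-2.5

P(Z <= -2) = 1/9 + 1/9 = 2/9.
E[Z | Z <= -2] = [(-3)·1/9 + (-2)·1/9] / (2/9)
 = -5/9 / (2/9)
 = -5/2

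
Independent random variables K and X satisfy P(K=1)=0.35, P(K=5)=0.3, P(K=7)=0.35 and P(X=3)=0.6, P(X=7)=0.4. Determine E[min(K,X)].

E[min(K,X)] = Σ_k Σ_x min(k,x) · P(K=k)P(X=x)
 = 1·0.21 + 1·0.14 + 3·0.18 + 5·0.12 + 3·0.21 + 7·0.14
 = 0.21 + 0.14 + 0.54 + 0.6 + 0.63 + 0.98
 = 3.1

3.1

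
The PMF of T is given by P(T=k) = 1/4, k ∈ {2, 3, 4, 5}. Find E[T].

3.5

E[T] = Σ t·P(T=t)
 = 2·1/4 + 3·1/4 + 4·1/4 + 5·1/4
 = 1/2 + 3/4 + 1 + 5/4
 = 7/2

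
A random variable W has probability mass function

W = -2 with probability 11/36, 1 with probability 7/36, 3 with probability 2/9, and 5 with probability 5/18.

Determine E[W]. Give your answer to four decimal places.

1.6389

E[W] = Σ w·P(W=w)
 = (-2)·11/36 + 1·7/36 + 3·2/9 + 5·5/18
 = (-11/18) + 7/36 + 2/3 + 25/18
 = 59/36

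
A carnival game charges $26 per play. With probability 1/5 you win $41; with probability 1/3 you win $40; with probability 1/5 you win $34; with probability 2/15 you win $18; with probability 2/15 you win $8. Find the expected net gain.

E[payout] = 41·1/5 + 40·1/3 + 34·1/5 + 18·2/15 + 8·2/15
 = 41/5 + 40/3 + 34/5 + 12/5 + 16/15
 = 159/5
Net = 159/5 - 26 = 29/5

5.8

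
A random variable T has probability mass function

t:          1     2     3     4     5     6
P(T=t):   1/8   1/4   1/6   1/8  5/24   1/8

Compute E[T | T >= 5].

5.375

P(T >= 5) = 5/24 + 1/8 = 1/3.
E[T | T >= 5] = [5·5/24 + 6·1/8] / (1/3)
 = 43/24 / (1/3)
 = 43/8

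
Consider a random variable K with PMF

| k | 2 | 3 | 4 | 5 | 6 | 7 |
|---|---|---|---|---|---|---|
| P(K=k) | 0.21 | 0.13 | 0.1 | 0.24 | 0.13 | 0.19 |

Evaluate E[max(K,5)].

5.51

E[max(K,5)] = Σ max(k,5)·P(K=k)
 = 5·0.21 + 5·0.13 + 5·0.1 + 5·0.24 + 6·0.13 + 7·0.19
 = 1.05 + 0.65 + 0.5 + 1.2 + 0.78 + 1.33
 = 5.51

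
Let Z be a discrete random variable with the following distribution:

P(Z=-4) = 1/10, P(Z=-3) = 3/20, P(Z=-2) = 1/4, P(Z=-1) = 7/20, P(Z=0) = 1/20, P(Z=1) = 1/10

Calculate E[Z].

-1.6

E[Z] = Σ z·P(Z=z)
 = (-4)·1/10 + (-3)·3/20 + (-2)·1/4 + (-1)·7/20 + 0·1/20 + 1·1/10
 = (-2/5) + (-9/20) + (-1/2) + (-7/20) + 0 + 1/10
 = -8/5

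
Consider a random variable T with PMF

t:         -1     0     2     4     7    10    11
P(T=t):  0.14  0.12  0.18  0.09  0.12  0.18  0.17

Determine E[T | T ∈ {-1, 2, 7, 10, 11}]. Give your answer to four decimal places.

5.9873

P(T ∈ {-1, 2, 7, 10, 11}) = 0.14 + 0.18 + 0.12 + 0.18 + 0.17 = 0.79.
E[T | T ∈ {-1, 2, 7, 10, 11}] = [(-1)·0.14 + 2·0.18 + 7·0.12 + 10·0.18 + 11·0.17] / 0.79
 = 4.73 / 0.79
 = 473/79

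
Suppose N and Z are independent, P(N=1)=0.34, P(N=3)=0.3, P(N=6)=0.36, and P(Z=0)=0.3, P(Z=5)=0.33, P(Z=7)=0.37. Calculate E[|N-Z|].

3.1176

E[|N-Z|] = Σ_n Σ_z |n-z| · P(N=n)P(Z=z)
 = 1·0.102 + 4·0.1122 + 6·0.1258 + 3·0.09 + 2·0.099 + 4·0.111 + 6·0.108 + 1·0.1188 + 1·0.1332
 = 0.102 + 0.4488 + 0.7548 + 0.27 + 0.198 + 0.444 + 0.648 + 0.1188 + 0.1332
 = 3.1176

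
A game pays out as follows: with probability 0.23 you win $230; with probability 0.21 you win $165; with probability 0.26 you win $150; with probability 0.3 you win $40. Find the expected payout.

138.55

E[payout] = 230·0.23 + 165·0.21 + 150·0.26 + 40·0.3
 = 52.9 + 34.65 + 39 + 12
 = 138.55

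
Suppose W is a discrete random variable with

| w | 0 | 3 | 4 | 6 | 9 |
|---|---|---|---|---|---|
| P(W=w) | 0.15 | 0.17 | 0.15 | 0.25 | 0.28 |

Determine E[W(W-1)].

E[W(W-1)] = Σ w(w-1)·P(W=w)
 = 0·0.15 + 6·0.17 + 12·0.15 + 30·0.25 + 72·0.28
 = 0 + 1.02 + 1.8 + 7.5 + 20.16
 = 30.48

30.48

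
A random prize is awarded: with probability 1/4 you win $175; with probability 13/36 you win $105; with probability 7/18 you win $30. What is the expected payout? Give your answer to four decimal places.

93.3333

E[payout] = 175·1/4 + 105·13/36 + 30·7/18
 = 175/4 + 455/12 + 35/3
 = 280/3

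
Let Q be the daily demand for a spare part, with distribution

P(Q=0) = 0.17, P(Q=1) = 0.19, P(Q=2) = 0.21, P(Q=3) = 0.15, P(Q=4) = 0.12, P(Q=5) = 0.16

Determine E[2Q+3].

E[2Q+3] = Σ (2q+3)·P(Q=q)
 = 3·0.17 + 5·0.19 + 7·0.21 + 9·0.15 + 11·0.12 + 13·0.16
 = 0.51 + 0.95 + 1.47 + 1.35 + 1.32 + 2.08
 = 7.68

7.68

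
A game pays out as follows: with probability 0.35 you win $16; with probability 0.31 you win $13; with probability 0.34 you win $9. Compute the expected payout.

E[payout] = 16·0.35 + 13·0.31 + 9·0.34
 = 5.6 + 4.03 + 3.06
 = 12.69

12.69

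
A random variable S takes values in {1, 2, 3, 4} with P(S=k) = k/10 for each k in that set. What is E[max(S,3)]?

E[max(S,3)] = Σ max(s,3)·P(S=s)
 = 3·1/10 + 3·1/5 + 3·3/10 + 4·2/5
 = 3/10 + 3/5 + 9/10 + 8/5
 = 17/5

3.4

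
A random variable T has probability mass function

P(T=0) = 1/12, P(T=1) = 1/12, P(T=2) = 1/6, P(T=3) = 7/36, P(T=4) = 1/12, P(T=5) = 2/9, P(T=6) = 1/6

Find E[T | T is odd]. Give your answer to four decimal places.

3.5556

P(T is odd) = 1/12 + 7/36 + 2/9 = 1/2.
E[T | T is odd] = [1·1/12 + 3·7/36 + 5·2/9] / (1/2)
 = 16/9 / (1/2)
 = 32/9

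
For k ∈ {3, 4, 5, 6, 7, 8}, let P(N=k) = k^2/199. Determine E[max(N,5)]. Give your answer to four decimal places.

6.6382

E[max(N,5)] = Σ max(n,5)·P(N=n)
 = 5·9/199 + 5·16/199 + 5·25/199 + 6·36/199 + 7·49/199 + 8·64/199
 = 45/199 + 80/199 + 125/199 + 216/199 + 343/199 + 512/199
 = 1321/199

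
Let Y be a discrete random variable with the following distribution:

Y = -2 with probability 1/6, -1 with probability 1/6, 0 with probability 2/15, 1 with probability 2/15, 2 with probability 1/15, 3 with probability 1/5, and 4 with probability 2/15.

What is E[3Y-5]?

-2.3

E[3Y-5] = Σ (3y-5)·P(Y=y)
 = (-11)·1/6 + (-8)·1/6 + (-5)·2/15 + (-2)·2/15 + 1·1/15 + 4·1/5 + 7·2/15
 = (-11/6) + (-4/3) + (-2/3) + (-4/15) + 1/15 + 4/5 + 14/15
 = -23/10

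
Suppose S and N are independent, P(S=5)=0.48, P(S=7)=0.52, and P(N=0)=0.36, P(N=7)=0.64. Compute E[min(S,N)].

3.8656

E[min(S,N)] = Σ_s Σ_n min(s,n) · P(S=s)P(N=n)
 = 0·0.1728 + 5·0.3072 + 0·0.1872 + 7·0.3328
 = 0 + 1.536 + 0 + 2.3296
 = 3.8656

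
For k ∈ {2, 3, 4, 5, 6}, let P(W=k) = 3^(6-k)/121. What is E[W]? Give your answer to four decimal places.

E[W] = Σ w·P(W=w)
 = 2·81/121 + 3·27/121 + 4·9/121 + 5·3/121 + 6·1/121
 = 162/121 + 81/121 + 36/121 + 15/121 + 6/121
 = 300/121

2.4793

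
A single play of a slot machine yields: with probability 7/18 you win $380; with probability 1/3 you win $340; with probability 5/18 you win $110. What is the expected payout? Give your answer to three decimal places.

E[payout] = 380·7/18 + 340·1/3 + 110·5/18
 = 1330/9 + 340/3 + 275/9
 = 875/3

291.667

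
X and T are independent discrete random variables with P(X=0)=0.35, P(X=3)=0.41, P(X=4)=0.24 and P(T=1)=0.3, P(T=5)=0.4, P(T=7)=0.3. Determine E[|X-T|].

E[|X-T|] = Σ_x Σ_t |x-t| · P(X=x)P(T=t)
 = 1·0.105 + 5·0.14 + 7·0.105 + 2·0.123 + 2·0.164 + 4·0.123 + 3·0.072 + 1·0.096 + 3·0.072
 = 0.105 + 0.7 + 0.735 + 0.246 + 0.328 + 0.492 + 0.216 + 0.096 + 0.216
 = 3.134

3.134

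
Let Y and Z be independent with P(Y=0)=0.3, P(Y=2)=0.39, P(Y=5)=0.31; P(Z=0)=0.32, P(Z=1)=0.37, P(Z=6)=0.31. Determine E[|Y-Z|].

2.5974

E[|Y-Z|] = Σ_y Σ_z |y-z| · P(Y=y)P(Z=z)
 = 0·0.096 + 1·0.111 + 6·0.093 + 2·0.1248 + 1·0.1443 + 4·0.1209 + 5·0.0992 + 4·0.1147 + 1·0.0961
 = 0 + 0.111 + 0.558 + 0.2496 + 0.1443 + 0.4836 + 0.496 + 0.4588 + 0.0961
 = 2.5974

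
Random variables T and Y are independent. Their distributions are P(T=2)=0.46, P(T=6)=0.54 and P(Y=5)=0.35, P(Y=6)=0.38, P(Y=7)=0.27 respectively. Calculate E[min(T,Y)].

3.971

E[min(T,Y)] = Σ_t Σ_y min(t,y) · P(T=t)P(Y=y)
 = 2·0.161 + 2·0.1748 + 2·0.1242 + 5·0.189 + 6·0.2052 + 6·0.1458
 = 0.322 + 0.3496 + 0.2484 + 0.945 + 1.2312 + 0.8748
 = 3.971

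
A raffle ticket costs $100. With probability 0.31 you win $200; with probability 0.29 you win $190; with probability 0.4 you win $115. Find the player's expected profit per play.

63.1

E[payout] = 200·0.31 + 190·0.29 + 115·0.4
 = 62 + 55.1 + 46
 = 163.1
Net = 163.1 - 100 = 63.1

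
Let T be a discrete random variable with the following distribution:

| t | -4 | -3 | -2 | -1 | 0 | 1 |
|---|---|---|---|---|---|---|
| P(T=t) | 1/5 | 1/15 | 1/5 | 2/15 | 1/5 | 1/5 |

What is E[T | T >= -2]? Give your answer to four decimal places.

-0.4545

P(T >= -2) = 1/5 + 2/15 + 1/5 + 1/5 = 11/15.
E[T | T >= -2] = [(-2)·1/5 + (-1)·2/15 + 0·1/5 + 1·1/5] / (11/15)
 = -1/3 / (11/15)
 = -5/11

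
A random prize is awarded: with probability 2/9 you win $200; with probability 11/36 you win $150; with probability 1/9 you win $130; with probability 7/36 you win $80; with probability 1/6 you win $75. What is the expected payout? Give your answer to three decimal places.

E[payout] = 200·2/9 + 150·11/36 + 130·1/9 + 80·7/36 + 75·1/6
 = 400/9 + 275/6 + 130/9 + 140/9 + 25/2
 = 1195/9

132.778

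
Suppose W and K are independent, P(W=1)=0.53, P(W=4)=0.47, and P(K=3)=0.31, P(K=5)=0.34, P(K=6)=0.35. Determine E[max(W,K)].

E[max(W,K)] = Σ_w Σ_k max(w,k) · P(W=w)P(K=k)
 = 3·0.1643 + 5·0.1802 + 6·0.1855 + 4·0.1457 + 5·0.1598 + 6·0.1645
 = 0.4929 + 0.901 + 1.113 + 0.5828 + 0.799 + 0.987
 = 4.8757

4.8757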